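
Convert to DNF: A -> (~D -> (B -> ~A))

A -> (~D -> (B -> ~A))
≡ ~A | (~D -> (B -> ~A))   — eliminate ->
≡ ~A | ~~D | (B -> ~A)   — eliminate ->
≡ ~A | ~~D | ~B | ~A   — eliminate ->
≡ ~A | D | ~B | ~A   — double negation
≡ ~A | D | ~B   — simplify

~A | D | ~B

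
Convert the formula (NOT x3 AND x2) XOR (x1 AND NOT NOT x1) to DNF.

(NOT x3 AND x2 AND NOT x1) OR (x3 AND x1) OR (NOT x2 AND x1)

(NOT x3 AND x2) XOR (x1 AND NOT NOT x1)
= (NOT x3 AND x2 AND NOT (x1 AND NOT NOT x1)) OR (NOT (NOT x3 AND x2) AND x1 AND NOT NOT x1)
= (NOT x3 AND x2 AND (NOT x1 OR NOT NOT NOT x1)) OR (NOT (NOT x3 AND x2) AND x1 AND NOT NOT x1)
= (NOT x3 AND x2 AND (NOT x1 OR NOT x1)) OR (NOT (NOT x3 AND x2) AND x1 AND NOT NOT x1)
= (NOT x3 AND x2 AND (NOT x1 OR NOT x1)) OR ((NOT NOT x3 OR NOT x2) AND x1 AND NOT NOT x1)
= (NOT x3 AND x2 AND (NOT x1 OR NOT x1)) OR ((x3 OR NOT x2) AND x1 AND NOT NOT x1)
= (NOT x3 AND x2 AND (NOT x1 OR NOT x1)) OR ((x3 OR NOT x2) AND x1 AND x1)
= (NOT x3 AND x2 AND NOT x1) OR (NOT x3 AND x2 AND NOT x1) OR (x3 AND x1 AND x1) OR (NOT x2 AND x1 AND x1)
= (NOT x3 AND x2 AND NOT x1) OR (x3 AND x1) OR (NOT x2 AND x1)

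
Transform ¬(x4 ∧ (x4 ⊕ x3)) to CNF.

¬(x4 ∧ (x4 ⊕ x3))
= ¬(x4 ∧ (x4 ∨ x3) ∧ ¬(x4 ∧ x3))   [expand ⊕]
= ¬x4 ∨ ¬(x4 ∨ x3) ∨ ¬¬(x4 ∧ x3)   [De Morgan]
= ¬x4 ∨ (¬x4 ∧ ¬x3) ∨ ¬¬(x4 ∧ x3)   [De Morgan]
= ¬x4 ∨ (¬x4 ∧ ¬x3) ∨ (x4 ∧ x3)   [double negation]
= (¬x4 ∨ ¬x4 ∨ x4) ∧ (¬x4 ∨ ¬x4 ∨ x3) ∧ (¬x4 ∨ ¬x3 ∨ x4) ∧ (¬x4 ∨ ¬x3 ∨ x3)   [distribute ∨ over ∧]
= ¬x4 ∨ x3   [simplify]

¬x4 ∨ x3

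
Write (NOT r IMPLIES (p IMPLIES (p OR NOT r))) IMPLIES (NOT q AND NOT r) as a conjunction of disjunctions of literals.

(NOT r IMPLIES (p IMPLIES (p OR NOT r))) IMPLIES (NOT q AND NOT r)
⇔ NOT (NOT r IMPLIES (p IMPLIES (p OR NOT r))) OR (NOT q AND NOT r)   [eliminate IMPLIES]
⇔ NOT (NOT NOT r OR (p IMPLIES (p OR NOT r))) OR (NOT q AND NOT r)   [eliminate IMPLIES]
⇔ NOT (NOT NOT r OR NOT p OR p OR NOT r) OR (NOT q AND NOT r)   [eliminate IMPLIES]
⇔ (NOT NOT NOT r AND NOT NOT p AND NOT p AND NOT NOT r) OR (NOT q AND NOT r)   [De Morgan]
⇔ (NOT r AND NOT NOT p AND NOT p AND NOT NOT r) OR (NOT q AND NOT r)   [double negation]
⇔ (NOT r AND p AND NOT p AND NOT NOT r) OR (NOT q AND NOT r)   [double negation]
⇔ (NOT r AND p AND NOT p AND r) OR (NOT q AND NOT r)   [double negation]
⇔ (NOT r OR NOT q) AND (NOT r OR NOT r) AND (p OR NOT q) AND (p OR NOT r) AND (NOT p OR NOT q) AND (NOT p OR NOT r) AND (r OR NOT q) AND (r OR NOT r)   [distribute OR over AND]
⇔ NOT r AND (p OR NOT q) AND (NOT p OR NOT q) AND (r OR NOT q)   [simplify]

NOT r AND (p OR NOT q) AND (NOT p OR NOT q) AND (r OR NOT q)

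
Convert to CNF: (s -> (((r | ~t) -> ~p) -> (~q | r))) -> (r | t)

(s | r | t) & (t | ~p | r) & (q | r | t)

(s -> (((r | ~t) -> ~p) -> (~q | r))) -> (r | t)
⇔ ~(s -> (((r | ~t) -> ~p) -> (~q | r))) | r | t   — eliminate ->
⇔ ~(~s | (((r | ~t) -> ~p) -> (~q | r))) | r | t   — eliminate ->
⇔ ~(~s | ~((r | ~t) -> ~p) | ~q | r) | r | t   — eliminate ->
⇔ ~(~s | ~(~(r | ~t) | ~p) | ~q | r) | r | t   — eliminate ->
⇔ (~~s & ~~(~(r | ~t) | ~p) & ~~q & ~r) | r | t   — De Morgan
⇔ (s & ~~(~(r | ~t) | ~p) & ~~q & ~r) | r | t   — double negation
⇔ (s & (~(r | ~t) | ~p) & ~~q & ~r) | r | t   — double negation
⇔ (s & ((~r & ~~t) | ~p) & ~~q & ~r) | r | t   — De Morgan
⇔ (s & ((~r & t) | ~p) & ~~q & ~r) | r | t   — double negation
⇔ (s & ((~r & t) | ~p) & q & ~r) | r | t   — double negation
⇔ (s | r | t) & (~r | ~p | r | t) & (t | ~p | r | t) & (q | r | t) & (~r | r | t)   — distribute | over &
⇔ (s | r | t) & (t | ~p | r) & (q | r | t)   — simplify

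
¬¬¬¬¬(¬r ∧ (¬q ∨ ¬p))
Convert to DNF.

¬¬¬¬¬(¬r ∧ (¬q ∨ ¬p))
⇔ ¬¬¬(¬r ∧ (¬q ∨ ¬p))
⇔ ¬(¬r ∧ (¬q ∨ ¬p))
⇔ ¬¬r ∨ ¬(¬q ∨ ¬p)
⇔ r ∨ ¬(¬q ∨ ¬p)
⇔ r ∨ ¬¬q ∧ ¬¬p
⇔ r ∨ q ∧ ¬¬p
⇔ r ∨ q ∧ p

r ∨ q ∧ p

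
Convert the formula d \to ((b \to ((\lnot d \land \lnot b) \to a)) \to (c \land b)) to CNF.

d \to ((b \to ((\lnot d \land \lnot b) \to a)) \to (c \land b))
≡ \lnot d \lor ((b \to ((\lnot d \land \lnot b) \to a)) \to (c \land b))
≡ \lnot d \lor \lnot (b \to ((\lnot d \land \lnot b) \to a)) \lor (c \land b)
≡ \lnot d \lor \lnot (\lnot b \lor ((\lnot d \land \lnot b) \to a)) \lor (c \land b)
≡ \lnot d \lor \lnot (\lnot b \lor \lnot (\lnot d \land \lnot b) \lor a) \lor (c \land b)
≡ \lnot d \lor (\lnot \lnot b \land \lnot \lnot (\lnot d \land \lnot b) \land \lnot a) \lor (c \land b)
≡ \lnot d \lor (b \land \lnot \lnot (\lnot d \land \lnot b) \land \lnot a) \lor (c \land b)
≡ \lnot d \lor (b \land \lnot d \land \lnot b \land \lnot a) \lor (c \land b)
≡ (\lnot d \lor b \lor c) \land (\lnot d \lor b \lor b) \land (\lnot d \lor \lnot d \lor c) \land (\lnot d \lor \lnot d \lor b) \land (\lnot d \lor \lnot b \lor c) \land (\lnot d \lor \lnot b \lor b) \land (\lnot d \lor \lnot a \lor c) \land (\lnot d \lor \lnot a \lor b)
≡ (\lnot d \lor b) \land (\lnot d \lor c)

(\lnot d \lor b) \land (\lnot d \lor c)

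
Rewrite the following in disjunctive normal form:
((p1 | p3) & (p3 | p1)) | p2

p1 | p3 | p2

((p1 | p3) & (p3 | p1)) | p2
≡ (p1 & p3) | (p1 & p1) | (p3 & p3) | (p3 & p1) | p2   — distribute & over |
≡ p1 | p3 | p2   — simplify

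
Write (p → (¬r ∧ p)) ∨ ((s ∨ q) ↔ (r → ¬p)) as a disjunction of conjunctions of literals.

¬p ∨ (¬r ∧ p) ∨ (¬s ∧ ¬q ∧ r ∧ p) ∨ (¬r ∧ s) ∨ (¬r ∧ q)

(p → (¬r ∧ p)) ∨ ((s ∨ q) ↔ (r → ¬p))
= ¬p ∨ (¬r ∧ p) ∨ ((s ∨ q) ↔ (r → ¬p))   [eliminate →]
= ¬p ∨ (¬r ∧ p) ∨ (((s ∨ q) → (r → ¬p)) ∧ ((r → ¬p) → (s ∨ q)))   [eliminate ↔]
= ¬p ∨ (¬r ∧ p) ∨ ((¬(s ∨ q) ∨ (r → ¬p)) ∧ ((r → ¬p) → (s ∨ q)))   [eliminate →]
= ¬p ∨ (¬r ∧ p) ∨ ((¬(s ∨ q) ∨ ¬r ∨ ¬p) ∧ ((r → ¬p) → (s ∨ q)))   [eliminate →]
= ¬p ∨ (¬r ∧ p) ∨ ((¬(s ∨ q) ∨ ¬r ∨ ¬p) ∧ (¬(r → ¬p) ∨ s ∨ q))   [eliminate →]
= ¬p ∨ (¬r ∧ p) ∨ ((¬(s ∨ q) ∨ ¬r ∨ ¬p) ∧ (¬(¬r ∨ ¬p) ∨ s ∨ q))   [eliminate →]
= ¬p ∨ (¬r ∧ p) ∨ (((¬s ∧ ¬q) ∨ ¬r ∨ ¬p) ∧ (¬(¬r ∨ ¬p) ∨ s ∨ q))   [De Morgan]
= ¬p ∨ (¬r ∧ p) ∨ (((¬s ∧ ¬q) ∨ ¬r ∨ ¬p) ∧ ((¬¬r ∧ ¬¬p) ∨ s ∨ q))   [De Morgan]
= ¬p ∨ (¬r ∧ p) ∨ (((¬s ∧ ¬q) ∨ ¬r ∨ ¬p) ∧ ((r ∧ ¬¬p) ∨ s ∨ q))   [double negation]
= ¬p ∨ (¬r ∧ p) ∨ (((¬s ∧ ¬q) ∨ ¬r ∨ ¬p) ∧ ((r ∧ p) ∨ s ∨ q))   [double negation]
= ¬p ∨ (¬r ∧ p) ∨ (¬s ∧ ¬q ∧ r ∧ p) ∨ (¬s ∧ ¬q ∧ s) ∨ (¬s ∧ ¬q ∧ q) ∨ (¬r ∧ r ∧ p) ∨ (¬r ∧ s) ∨ (¬r ∧ q) ∨ (¬p ∧ r ∧ p) ∨ (¬p ∧ s) ∨ (¬p ∧ q)   [distribute ∧ over ∨]
= ¬p ∨ (¬r ∧ p) ∨ (¬s ∧ ¬q ∧ r ∧ p) ∨ (¬r ∧ s) ∨ (¬r ∧ q)   [simplify]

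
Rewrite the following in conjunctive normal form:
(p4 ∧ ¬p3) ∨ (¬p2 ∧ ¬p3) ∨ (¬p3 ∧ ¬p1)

(p4 ∧ ¬p3) ∨ (¬p2 ∧ ¬p3) ∨ (¬p3 ∧ ¬p1)
= (p4 ∨ ¬p2 ∨ ¬p3) ∧ (p4 ∨ ¬p2 ∨ ¬p1) ∧ (p4 ∨ ¬p3 ∨ ¬p3) ∧ (p4 ∨ ¬p3 ∨ ¬p1) ∧ (¬p3 ∨ ¬p2 ∨ ¬p3) ∧ (¬p3 ∨ ¬p2 ∨ ¬p1) ∧ (¬p3 ∨ ¬p3 ∨ ¬p3) ∧ (¬p3 ∨ ¬p3 ∨ ¬p1)   [distribute ∨ over ∧]
= (p4 ∨ ¬p2 ∨ ¬p1) ∧ ¬p3   [simplify]

(p4 ∨ ¬p2 ∨ ¬p1) ∧ ¬p3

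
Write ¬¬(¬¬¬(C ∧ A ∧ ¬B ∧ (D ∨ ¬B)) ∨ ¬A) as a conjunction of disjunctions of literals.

¬C ∨ ¬A ∨ B

¬¬(¬¬¬(C ∧ A ∧ ¬B ∧ (D ∨ ¬B)) ∨ ¬A)
≡ ¬¬¬(C ∧ A ∧ ¬B ∧ (D ∨ ¬B)) ∨ ¬A   [double negation]
≡ ¬(C ∧ A ∧ ¬B ∧ (D ∨ ¬B)) ∨ ¬A   [double negation]
≡ ¬C ∨ ¬A ∨ ¬¬B ∨ ¬(D ∨ ¬B) ∨ ¬A   [De Morgan]
≡ ¬C ∨ ¬A ∨ B ∨ ¬(D ∨ ¬B) ∨ ¬A   [double negation]
≡ ¬C ∨ ¬A ∨ B ∨ (¬D ∧ ¬¬B) ∨ ¬A   [De Morgan]
≡ ¬C ∨ ¬A ∨ B ∨ (¬D ∧ B) ∨ ¬A   [double negation]
≡ (¬C ∨ ¬A ∨ B ∨ ¬D ∨ ¬A) ∧ (¬C ∨ ¬A ∨ B ∨ B ∨ ¬A)   [distribute ∨ over ∧]
≡ ¬C ∨ ¬A ∨ B   [simplify]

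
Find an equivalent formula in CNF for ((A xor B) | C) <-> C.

((A xor B) | C) <-> C
⇔ (((A xor B) | C) -> C) & (C -> ((A xor B) | C))   [eliminate <->]
⇔ (~((A xor B) | C) | C) & (C -> ((A xor B) | C))   [eliminate ->]
⇔ (~(((A | B) & ~(A & B)) | C) | C) & (C -> ((A xor B) | C))   [expand xor]
⇔ (~(((A | B) & ~(A & B)) | C) | C) & (~C | (A xor B) | C)   [eliminate ->]
⇔ (~(((A | B) & ~(A & B)) | C) | C) & (~C | ((A | B) & ~(A & B)) | C)   [expand xor]
⇔ ((~((A | B) & ~(A & B)) & ~C) | C) & (~C | ((A | B) & ~(A & B)) | C)   [De Morgan]
⇔ (((~(A | B) | ~~(A & B)) & ~C) | C) & (~C | ((A | B) & ~(A & B)) | C)   [De Morgan]
⇔ ((((~A & ~B) | ~~(A & B)) & ~C) | C) & (~C | ((A | B) & ~(A & B)) | C)   [De Morgan]
⇔ ((((~A & ~B) | (A & B)) & ~C) | C) & (~C | ((A | B) & ~(A & B)) | C)   [double negation]
⇔ ((((~A & ~B) | (A & B)) & ~C) | C) & (~C | ((A | B) & (~A | ~B)) | C)   [De Morgan]
⇔ (~A | A | C) & (~A | B | C) & (~B | A | C) & (~B | B | C) & (~C | C) & (~C | A | B | C) & (~C | ~A | ~B | C)   [distribute | over &]
⇔ (~A | B | C) & (~B | A | C)   [simplify]

(~A | B | C) & (~B | A | C)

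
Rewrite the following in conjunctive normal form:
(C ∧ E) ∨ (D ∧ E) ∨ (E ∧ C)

(C ∨ D) ∧ E

(C ∧ E) ∨ (D ∧ E) ∨ (E ∧ C)
≡ (C ∨ D ∨ E) ∧ (C ∨ D ∨ C) ∧ (C ∨ E ∨ E) ∧ (C ∨ E ∨ C) ∧ (E ∨ D ∨ E) ∧ (E ∨ D ∨ C) ∧ (E ∨ E ∨ E) ∧ (E ∨ E ∨ C)   — distribute ∨ over ∧
≡ (C ∨ D) ∧ E   — simplify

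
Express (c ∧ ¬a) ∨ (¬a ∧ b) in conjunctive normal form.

(c ∨ b) ∧ ¬a

(c ∧ ¬a) ∨ (¬a ∧ b)
= (c ∨ ¬a) ∧ (c ∨ b) ∧ (¬a ∨ ¬a) ∧ (¬a ∨ b)   (distribute ∨ over ∧)
= (c ∨ b) ∧ ¬a   (simplify)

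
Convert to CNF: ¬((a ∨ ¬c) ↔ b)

(a ∨ ¬c ∨ b) ∧ (¬b ∨ ¬a) ∧ (¬b ∨ c)

¬((a ∨ ¬c) ↔ b)
= ¬(((a ∨ ¬c) → b) ∧ (b → (a ∨ ¬c)))   [eliminate ↔]
= ¬((¬(a ∨ ¬c) ∨ b) ∧ (b → (a ∨ ¬c)))   [eliminate →]
= ¬((¬(a ∨ ¬c) ∨ b) ∧ (¬b ∨ a ∨ ¬c))   [eliminate →]
= ¬(¬(a ∨ ¬c) ∨ b) ∨ ¬(¬b ∨ a ∨ ¬c)   [De Morgan]
= (¬¬(a ∨ ¬c) ∧ ¬b) ∨ ¬(¬b ∨ a ∨ ¬c)   [De Morgan]
= ((a ∨ ¬c) ∧ ¬b) ∨ ¬(¬b ∨ a ∨ ¬c)   [double negation]
= ((a ∨ ¬c) ∧ ¬b) ∨ (¬¬b ∧ ¬a ∧ ¬¬c)   [De Morgan]
= ((a ∨ ¬c) ∧ ¬b) ∨ (b ∧ ¬a ∧ ¬¬c)   [double negation]
= ((a ∨ ¬c) ∧ ¬b) ∨ (b ∧ ¬a ∧ c)   [double negation]
= (a ∨ ¬c ∨ b) ∧ (a ∨ ¬c ∨ ¬a) ∧ (a ∨ ¬c ∨ c) ∧ (¬b ∨ b) ∧ (¬b ∨ ¬a) ∧ (¬b ∨ c)   [distribute ∨ over ∧]
= (a ∨ ¬c ∨ b) ∧ (¬b ∨ ¬a) ∧ (¬b ∨ c)   [simplify]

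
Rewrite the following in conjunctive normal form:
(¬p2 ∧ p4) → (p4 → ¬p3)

(¬p2 ∧ p4) → (p4 → ¬p3)
= ¬(¬p2 ∧ p4) ∨ (p4 → ¬p3)   [eliminate →]
= ¬(¬p2 ∧ p4) ∨ ¬p4 ∨ ¬p3   [eliminate →]
= ¬¬p2 ∨ ¬p4 ∨ ¬p4 ∨ ¬p3   [De Morgan]
= p2 ∨ ¬p4 ∨ ¬p4 ∨ ¬p3   [double negation]
= p2 ∨ ¬p4 ∨ ¬p3   [simplify]

p2 ∨ ¬p4 ∨ ¬p3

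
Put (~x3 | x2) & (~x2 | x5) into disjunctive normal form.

(~x3 | x2) & (~x2 | x5)
= (~x3 & ~x2) | (~x3 & x5) | (x2 & ~x2) | (x2 & x5)   — distribute & over |
= (~x3 & ~x2) | (~x3 & x5) | (x2 & x5)   — simplify

(~x3 & ~x2) | (~x3 & x5) | (x2 & x5)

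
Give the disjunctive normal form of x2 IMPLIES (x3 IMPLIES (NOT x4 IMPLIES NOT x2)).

x2 IMPLIES (x3 IMPLIES (NOT x4 IMPLIES NOT x2))
⇔ NOT x2 OR (x3 IMPLIES (NOT x4 IMPLIES NOT x2))   [eliminate IMPLIES]
⇔ NOT x2 OR NOT x3 OR (NOT x4 IMPLIES NOT x2)   [eliminate IMPLIES]
⇔ NOT x2 OR NOT x3 OR NOT NOT x4 OR NOT x2   [eliminate IMPLIES]
⇔ NOT x2 OR NOT x3 OR x4 OR NOT x2   [double negation]
⇔ NOT x2 OR NOT x3 OR x4   [simplify]

NOT x2 OR NOT x3 OR x4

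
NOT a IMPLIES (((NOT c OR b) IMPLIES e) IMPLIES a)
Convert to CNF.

(a OR NOT c OR b) AND (a OR NOT e)

NOT a IMPLIES (((NOT c OR b) IMPLIES e) IMPLIES a)
= NOT NOT a OR (((NOT c OR b) IMPLIES e) IMPLIES a)   — eliminate IMPLIES
= NOT NOT a OR NOT ((NOT c OR b) IMPLIES e) OR a   — eliminate IMPLIES
= NOT NOT a OR NOT (NOT (NOT c OR b) OR e) OR a   — eliminate IMPLIES
= a OR NOT (NOT (NOT c OR b) OR e) OR a   — double negation
= a OR (NOT NOT (NOT c OR b) AND NOT e) OR a   — De Morgan
= a OR ((NOT c OR b) AND NOT e) OR a   — double negation
= (a OR NOT c OR b OR a) AND (a OR NOT e OR a)   — distribute OR over AND
= (a OR NOT c OR b) AND (a OR NOT e)   — simplify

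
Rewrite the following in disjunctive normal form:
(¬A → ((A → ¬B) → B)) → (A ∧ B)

(¬A → ((A → ¬B) → B)) → (A ∧ B)
≡ ¬(¬A → ((A → ¬B) → B)) ∨ (A ∧ B)
≡ ¬(¬¬A ∨ ((A → ¬B) → B)) ∨ (A ∧ B)
≡ ¬(¬¬A ∨ ¬(A → ¬B) ∨ B) ∨ (A ∧ B)
≡ ¬(¬¬A ∨ ¬(¬A ∨ ¬B) ∨ B) ∨ (A ∧ B)
≡ (¬¬¬A ∧ ¬¬(¬A ∨ ¬B) ∧ ¬B) ∨ (A ∧ B)
≡ (¬A ∧ ¬¬(¬A ∨ ¬B) ∧ ¬B) ∨ (A ∧ B)
≡ (¬A ∧ (¬A ∨ ¬B) ∧ ¬B) ∨ (A ∧ B)
≡ (¬A ∧ ¬A ∧ ¬B) ∨ (¬A ∧ ¬B ∧ ¬B) ∨ (A ∧ B)
≡ (¬A ∧ ¬B) ∨ (A ∧ B)

(¬A ∧ ¬B) ∨ (A ∧ B)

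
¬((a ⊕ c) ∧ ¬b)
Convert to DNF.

(¬a ∧ ¬c) ∨ (c ∧ a) ∨ b

¬((a ⊕ c) ∧ ¬b)
= ¬(((a ∧ ¬c) ∨ (¬a ∧ c)) ∧ ¬b)   (expand ⊕)
= ¬((a ∧ ¬c) ∨ (¬a ∧ c)) ∨ ¬¬b   (De Morgan)
= (¬(a ∧ ¬c) ∧ ¬(¬a ∧ c)) ∨ ¬¬b   (De Morgan)
= ((¬a ∨ ¬¬c) ∧ ¬(¬a ∧ c)) ∨ ¬¬b   (De Morgan)
= ((¬a ∨ c) ∧ ¬(¬a ∧ c)) ∨ ¬¬b   (double negation)
= ((¬a ∨ c) ∧ (¬¬a ∨ ¬c)) ∨ ¬¬b   (De Morgan)
= ((¬a ∨ c) ∧ (a ∨ ¬c)) ∨ ¬¬b   (double negation)
= ((¬a ∨ c) ∧ (a ∨ ¬c)) ∨ b   (double negation)
= (¬a ∧ a) ∨ (¬a ∧ ¬c) ∨ (c ∧ a) ∨ (c ∧ ¬c) ∨ b   (distribute ∧ over ∨)
= (¬a ∧ ¬c) ∨ (c ∧ a) ∨ b   (simplify)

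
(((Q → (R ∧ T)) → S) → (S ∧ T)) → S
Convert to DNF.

(Q ∧ ¬R ∧ ¬S) ∨ (Q ∧ ¬T) ∨ S

(((Q → (R ∧ T)) → S) → (S ∧ T)) → S
≡ ¬(((Q → (R ∧ T)) → S) → (S ∧ T)) ∨ S
≡ ¬(¬((Q → (R ∧ T)) → S) ∨ (S ∧ T)) ∨ S
≡ ¬(¬(¬(Q → (R ∧ T)) ∨ S) ∨ (S ∧ T)) ∨ S
≡ ¬(¬(¬(¬Q ∨ (R ∧ T)) ∨ S) ∨ (S ∧ T)) ∨ S
≡ (¬¬(¬(¬Q ∨ (R ∧ T)) ∨ S) ∧ ¬(S ∧ T)) ∨ S
≡ ((¬(¬Q ∨ (R ∧ T)) ∨ S) ∧ ¬(S ∧ T)) ∨ S
≡ (((¬¬Q ∧ ¬(R ∧ T)) ∨ S) ∧ ¬(S ∧ T)) ∨ S
≡ (((Q ∧ ¬(R ∧ T)) ∨ S) ∧ ¬(S ∧ T)) ∨ S
≡ (((Q ∧ (¬R ∨ ¬T)) ∨ S) ∧ ¬(S ∧ T)) ∨ S
≡ (((Q ∧ (¬R ∨ ¬T)) ∨ S) ∧ (¬S ∨ ¬T)) ∨ S
≡ (Q ∧ ¬R ∧ ¬S) ∨ (Q ∧ ¬R ∧ ¬T) ∨ (Q ∧ ¬T ∧ ¬S) ∨ (Q ∧ ¬T ∧ ¬T) ∨ (S ∧ ¬S) ∨ (S ∧ ¬T) ∨ S
≡ (Q ∧ ¬R ∧ ¬S) ∨ (Q ∧ ¬T) ∨ S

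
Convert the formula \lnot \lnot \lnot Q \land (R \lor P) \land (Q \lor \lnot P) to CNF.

\lnot \lnot \lnot Q \land (R \lor P) \land (Q \lor \lnot P)
≡ \lnot Q \land (R \lor P) \land (Q \lor \lnot P)   [double negation]

\lnot Q \land (R \lor P) \land (Q \lor \lnot P)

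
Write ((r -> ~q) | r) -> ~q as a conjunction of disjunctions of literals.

((r -> ~q) | r) -> ~q
≡ ~((r -> ~q) | r) | ~q   [eliminate ->]
≡ ~(~r | ~q | r) | ~q   [eliminate ->]
≡ (~~r & ~~q & ~r) | ~q   [De Morgan]
≡ (r & ~~q & ~r) | ~q   [double negation]
≡ (r & q & ~r) | ~q   [double negation]
≡ (r | ~q) & (q | ~q) & (~r | ~q)   [distribute | over &]
≡ (r | ~q) & (~r | ~q)   [simplify]

(r | ~q) & (~r | ~q)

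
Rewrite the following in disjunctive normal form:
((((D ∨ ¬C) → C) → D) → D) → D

(¬C ∧ ¬D) ∨ D

((((D ∨ ¬C) → C) → D) → D) → D
= ¬((((D ∨ ¬C) → C) → D) → D) ∨ D   — eliminate →
= ¬(¬(((D ∨ ¬C) → C) → D) ∨ D) ∨ D   — eliminate →
= ¬(¬(¬((D ∨ ¬C) → C) ∨ D) ∨ D) ∨ D   — eliminate →
= ¬(¬(¬(¬(D ∨ ¬C) ∨ C) ∨ D) ∨ D) ∨ D   — eliminate →
= (¬¬(¬(¬(D ∨ ¬C) ∨ C) ∨ D) ∧ ¬D) ∨ D   — De Morgan
= ((¬(¬(D ∨ ¬C) ∨ C) ∨ D) ∧ ¬D) ∨ D   — double negation
= (((¬¬(D ∨ ¬C) ∧ ¬C) ∨ D) ∧ ¬D) ∨ D   — De Morgan
= ((((D ∨ ¬C) ∧ ¬C) ∨ D) ∧ ¬D) ∨ D   — double negation
= (D ∧ ¬C ∧ ¬D) ∨ (¬C ∧ ¬C ∧ ¬D) ∨ (D ∧ ¬D) ∨ D   — distribute ∧ over ∨
= (¬C ∧ ¬D) ∨ D   — simplify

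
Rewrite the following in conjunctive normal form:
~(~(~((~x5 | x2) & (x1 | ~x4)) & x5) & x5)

(~x2 | ~x1 | ~x5) & (~x2 | x4 | ~x5)

~(~(~((~x5 | x2) & (x1 | ~x4)) & x5) & x5)
⇔ ~~(~((~x5 | x2) & (x1 | ~x4)) & x5) | ~x5   [De Morgan]
⇔ (~((~x5 | x2) & (x1 | ~x4)) & x5) | ~x5   [double negation]
⇔ ((~(~x5 | x2) | ~(x1 | ~x4)) & x5) | ~x5   [De Morgan]
⇔ (((~~x5 & ~x2) | ~(x1 | ~x4)) & x5) | ~x5   [De Morgan]
⇔ (((x5 & ~x2) | ~(x1 | ~x4)) & x5) | ~x5   [double negation]
⇔ (((x5 & ~x2) | (~x1 & ~~x4)) & x5) | ~x5   [De Morgan]
⇔ (((x5 & ~x2) | (~x1 & x4)) & x5) | ~x5   [double negation]
⇔ (x5 | ~x1 | ~x5) & (x5 | x4 | ~x5) & (~x2 | ~x1 | ~x5) & (~x2 | x4 | ~x5) & (x5 | ~x5)   [distribute | over &]
⇔ (~x2 | ~x1 | ~x5) & (~x2 | x4 | ~x5)   [simplify]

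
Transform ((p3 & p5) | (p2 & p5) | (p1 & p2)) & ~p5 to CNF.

((p3 & p5) | (p2 & p5) | (p1 & p2)) & ~p5
= (p3 | p2 | p1) & (p3 | p2 | p2) & (p3 | p5 | p1) & (p3 | p5 | p2) & (p5 | p2 | p1) & (p5 | p2 | p2) & (p5 | p5 | p1) & (p5 | p5 | p2) & ~p5   (distribute | over &)
= (p3 | p2) & (p5 | p2) & (p5 | p1) & ~p5   (simplify)

(p3 | p2) & (p5 | p2) & (p5 | p1) & ~p5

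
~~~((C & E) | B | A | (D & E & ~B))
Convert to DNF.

~~~((C & E) | B | A | (D & E & ~B))
⇔ ~((C & E) | B | A | (D & E & ~B))   [double negation]
⇔ ~(C & E) & ~B & ~A & ~(D & E & ~B)   [De Morgan]
⇔ (~C | ~E) & ~B & ~A & ~(D & E & ~B)   [De Morgan]
⇔ (~C | ~E) & ~B & ~A & (~D | ~E | ~~B)   [De Morgan]
⇔ (~C | ~E) & ~B & ~A & (~D | ~E | B)   [double negation]
⇔ (~C & ~B & ~A & ~D) | (~C & ~B & ~A & ~E) | (~C & ~B & ~A & B) | (~E & ~B & ~A & ~D) | (~E & ~B & ~A & ~E) | (~E & ~B & ~A & B)   [distribute & over |]
⇔ (~C & ~B & ~A & ~D) | (~E & ~B & ~A)   [simplify]

(~C & ~B & ~A & ~D) | (~E & ~B & ~A)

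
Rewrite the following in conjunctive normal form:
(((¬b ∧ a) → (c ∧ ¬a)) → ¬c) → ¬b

c ∨ ¬b

(((¬b ∧ a) → (c ∧ ¬a)) → ¬c) → ¬b
≡ ¬(((¬b ∧ a) → (c ∧ ¬a)) → ¬c) ∨ ¬b   [eliminate →]
≡ ¬(¬((¬b ∧ a) → (c ∧ ¬a)) ∨ ¬c) ∨ ¬b   [eliminate →]
≡ ¬(¬(¬(¬b ∧ a) ∨ (c ∧ ¬a)) ∨ ¬c) ∨ ¬b   [eliminate →]
≡ (¬¬(¬(¬b ∧ a) ∨ (c ∧ ¬a)) ∧ ¬¬c) ∨ ¬b   [De Morgan]
≡ ((¬(¬b ∧ a) ∨ (c ∧ ¬a)) ∧ ¬¬c) ∨ ¬b   [double negation]
≡ ((¬¬b ∨ ¬a ∨ (c ∧ ¬a)) ∧ ¬¬c) ∨ ¬b   [De Morgan]
≡ ((b ∨ ¬a ∨ (c ∧ ¬a)) ∧ ¬¬c) ∨ ¬b   [double negation]
≡ ((b ∨ ¬a ∨ (c ∧ ¬a)) ∧ c) ∨ ¬b   [double negation]
≡ (b ∨ ¬a ∨ c ∨ ¬b) ∧ (b ∨ ¬a ∨ ¬a ∨ ¬b) ∧ (c ∨ ¬b)   [distribute ∨ over ∧]
≡ c ∨ ¬b   [simplify]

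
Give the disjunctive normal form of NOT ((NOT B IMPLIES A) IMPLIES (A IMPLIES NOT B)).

B AND A

NOT ((NOT B IMPLIES A) IMPLIES (A IMPLIES NOT B))
≡ NOT (NOT (NOT B IMPLIES A) OR (A IMPLIES NOT B))   [eliminate IMPLIES]
≡ NOT (NOT (NOT NOT B OR A) OR (A IMPLIES NOT B))   [eliminate IMPLIES]
≡ NOT (NOT (NOT NOT B OR A) OR NOT A OR NOT B)   [eliminate IMPLIES]
≡ NOT NOT (NOT NOT B OR A) AND NOT NOT A AND NOT NOT B   [De Morgan]
≡ (NOT NOT B OR A) AND NOT NOT A AND NOT NOT B   [double negation]
≡ (B OR A) AND NOT NOT A AND NOT NOT B   [double negation]
≡ (B OR A) AND A AND NOT NOT B   [double negation]
≡ (B OR A) AND A AND B   [double negation]
≡ (B AND A AND B) OR (A AND A AND B)   [distribute AND over OR]
≡ B AND A   [simplify]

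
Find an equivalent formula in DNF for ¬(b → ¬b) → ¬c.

¬(b → ¬b) → ¬c
⇔ ¬¬(b → ¬b) ∨ ¬c   [eliminate →]
⇔ ¬¬(¬b ∨ ¬b) ∨ ¬c   [eliminate →]
⇔ ¬b ∨ ¬b ∨ ¬c   [double negation]
⇔ ¬b ∨ ¬c   [simplify]

¬b ∨ ¬c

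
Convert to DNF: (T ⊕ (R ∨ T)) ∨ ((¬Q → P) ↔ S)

(T ⊕ (R ∨ T)) ∨ ((¬Q → P) ↔ S)
≡ (T ∧ ¬(R ∨ T)) ∨ (¬T ∧ (R ∨ T)) ∨ ((¬Q → P) ↔ S)   (expand ⊕)
≡ (T ∧ ¬(R ∨ T)) ∨ (¬T ∧ (R ∨ T)) ∨ (((¬Q → P) → S) ∧ (S → (¬Q → P)))   (eliminate ↔)
≡ (T ∧ ¬(R ∨ T)) ∨ (¬T ∧ (R ∨ T)) ∨ ((¬(¬Q → P) ∨ S) ∧ (S → (¬Q → P)))   (eliminate →)
≡ (T ∧ ¬(R ∨ T)) ∨ (¬T ∧ (R ∨ T)) ∨ ((¬(¬¬Q ∨ P) ∨ S) ∧ (S → (¬Q → P)))   (eliminate →)
≡ (T ∧ ¬(R ∨ T)) ∨ (¬T ∧ (R ∨ T)) ∨ ((¬(¬¬Q ∨ P) ∨ S) ∧ (¬S ∨ (¬Q → P)))   (eliminate →)
≡ (T ∧ ¬(R ∨ T)) ∨ (¬T ∧ (R ∨ T)) ∨ ((¬(¬¬Q ∨ P) ∨ S) ∧ (¬S ∨ ¬¬Q ∨ P))   (eliminate →)
≡ (T ∧ ¬R ∧ ¬T) ∨ (¬T ∧ (R ∨ T)) ∨ ((¬(¬¬Q ∨ P) ∨ S) ∧ (¬S ∨ ¬¬Q ∨ P))   (De Morgan)
≡ (T ∧ ¬R ∧ ¬T) ∨ (¬T ∧ (R ∨ T)) ∨ (((¬¬¬Q ∧ ¬P) ∨ S) ∧ (¬S ∨ ¬¬Q ∨ P))   (De Morgan)
≡ (T ∧ ¬R ∧ ¬T) ∨ (¬T ∧ (R ∨ T)) ∨ (((¬Q ∧ ¬P) ∨ S) ∧ (¬S ∨ ¬¬Q ∨ P))   (double negation)
≡ (T ∧ ¬R ∧ ¬T) ∨ (¬T ∧ (R ∨ T)) ∨ (((¬Q ∧ ¬P) ∨ S) ∧ (¬S ∨ Q ∨ P))   (double negation)
≡ (T ∧ ¬R ∧ ¬T) ∨ (¬T ∧ R) ∨ (¬T ∧ T) ∨ (¬Q ∧ ¬P ∧ ¬S) ∨ (¬Q ∧ ¬P ∧ Q) ∨ (¬Q ∧ ¬P ∧ P) ∨ (S ∧ ¬S) ∨ (S ∧ Q) ∨ (S ∧ P)   (distribute ∧ over ∨)
≡ (¬T ∧ R) ∨ (¬Q ∧ ¬P ∧ ¬S) ∨ (S ∧ Q) ∨ (S ∧ P)   (simplify)

(¬T ∧ R) ∨ (¬Q ∧ ¬P ∧ ¬S) ∨ (S ∧ Q) ∨ (S ∧ P)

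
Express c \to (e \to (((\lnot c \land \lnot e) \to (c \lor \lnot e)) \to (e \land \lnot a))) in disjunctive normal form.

\lnot c \lor \lnot e \lor (e \land \lnot a)

c \to (e \to (((\lnot c \land \lnot e) \to (c \lor \lnot e)) \to (e \land \lnot a)))
= \lnot c \lor (e \to (((\lnot c \land \lnot e) \to (c \lor \lnot e)) \to (e \land \lnot a)))   (eliminate \to)
= \lnot c \lor \lnot e \lor (((\lnot c \land \lnot e) \to (c \lor \lnot e)) \to (e \land \lnot a))   (eliminate \to)
= \lnot c \lor \lnot e \lor \lnot ((\lnot c \land \lnot e) \to (c \lor \lnot e)) \lor (e \land \lnot a)   (eliminate \to)
= \lnot c \lor \lnot e \lor \lnot (\lnot (\lnot c \land \lnot e) \lor c \lor \lnot e) \lor (e \land \lnot a)   (eliminate \to)
= \lnot c \lor \lnot e \lor (\lnot \lnot (\lnot c \land \lnot e) \land \lnot c \land \lnot \lnot e) \lor (e \land \lnot a)   (De Morgan)
= \lnot c \lor \lnot e \lor (\lnot c \land \lnot e \land \lnot c \land \lnot \lnot e) \lor (e \land \lnot a)   (double negation)
= \lnot c \lor \lnot e \lor (\lnot c \land \lnot e \land \lnot c \land e) \lor (e \land \lnot a)   (double negation)
= \lnot c \lor \lnot e \lor (e \land \lnot a)   (simplify)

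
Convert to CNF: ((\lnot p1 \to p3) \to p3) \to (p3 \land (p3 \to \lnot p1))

(p1 \lor p3) \land (\lnot p3 \lor \lnot p1)

((\lnot p1 \to p3) \to p3) \to (p3 \land (p3 \to \lnot p1))
= \lnot ((\lnot p1 \to p3) \to p3) \lor (p3 \land (p3 \to \lnot p1))   (eliminate \to)
= \lnot (\lnot (\lnot p1 \to p3) \lor p3) \lor (p3 \land (p3 \to \lnot p1))   (eliminate \to)
= \lnot (\lnot (\lnot \lnot p1 \lor p3) \lor p3) \lor (p3 \land (p3 \to \lnot p1))   (eliminate \to)
= \lnot (\lnot (\lnot \lnot p1 \lor p3) \lor p3) \lor (p3 \land (\lnot p3 \lor \lnot p1))   (eliminate \to)
= (\lnot \lnot (\lnot \lnot p1 \lor p3) \land \lnot p3) \lor (p3 \land (\lnot p3 \lor \lnot p1))   (De Morgan)
= ((\lnot \lnot p1 \lor p3) \land \lnot p3) \lor (p3 \land (\lnot p3 \lor \lnot p1))   (double negation)
= ((p1 \lor p3) \land \lnot p3) \lor (p3 \land (\lnot p3 \lor \lnot p1))   (double negation)
= (p1 \lor p3 \lor p3) \land (p1 \lor p3 \lor \lnot p3 \lor \lnot p1) \land (\lnot p3 \lor p3) \land (\lnot p3 \lor \lnot p3 \lor \lnot p1)   (distribute \lor over \land)
= (p1 \lor p3) \land (\lnot p3 \lor \lnot p1)   (simplify)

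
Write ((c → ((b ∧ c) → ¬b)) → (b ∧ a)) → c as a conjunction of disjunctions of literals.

((c → ((b ∧ c) → ¬b)) → (b ∧ a)) → c
≡ ¬((c → ((b ∧ c) → ¬b)) → (b ∧ a)) ∨ c
≡ ¬(¬(c → ((b ∧ c) → ¬b)) ∨ (b ∧ a)) ∨ c
≡ ¬(¬(¬c ∨ ((b ∧ c) → ¬b)) ∨ (b ∧ a)) ∨ c
≡ ¬(¬(¬c ∨ ¬(b ∧ c) ∨ ¬b) ∨ (b ∧ a)) ∨ c
≡ (¬¬(¬c ∨ ¬(b ∧ c) ∨ ¬b) ∧ ¬(b ∧ a)) ∨ c
≡ ((¬c ∨ ¬(b ∧ c) ∨ ¬b) ∧ ¬(b ∧ a)) ∨ c
≡ ((¬c ∨ ¬b ∨ ¬c ∨ ¬b) ∧ ¬(b ∧ a)) ∨ c
≡ ((¬c ∨ ¬b ∨ ¬c ∨ ¬b) ∧ (¬b ∨ ¬a)) ∨ c
≡ (¬c ∨ ¬b ∨ ¬c ∨ ¬b ∨ c) ∧ (¬b ∨ ¬a ∨ c)
≡ ¬b ∨ ¬a ∨ c

¬b ∨ ¬a ∨ c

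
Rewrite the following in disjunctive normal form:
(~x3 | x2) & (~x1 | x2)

(~x3 & ~x1) | x2

(~x3 | x2) & (~x1 | x2)
≡ (~x3 & ~x1) | (~x3 & x2) | (x2 & ~x1) | (x2 & x2)
≡ (~x3 & ~x1) | x2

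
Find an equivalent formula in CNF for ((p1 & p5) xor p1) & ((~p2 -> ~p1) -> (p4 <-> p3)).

p1 & (~p1 | ~p5) & (~p2 | ~p4 | p3) & (~p2 | ~p3 | p4)

((p1 & p5) xor p1) & ((~p2 -> ~p1) -> (p4 <-> p3))
= ((p1 & p5) | p1) & ~(p1 & p5 & p1) & ((~p2 -> ~p1) -> (p4 <-> p3))   — expand xor
= ((p1 & p5) | p1) & ~(p1 & p5 & p1) & (~(~p2 -> ~p1) | (p4 <-> p3))   — eliminate ->
= ((p1 & p5) | p1) & ~(p1 & p5 & p1) & (~(~~p2 | ~p1) | (p4 <-> p3))   — eliminate ->
= ((p1 & p5) | p1) & ~(p1 & p5 & p1) & (~(~~p2 | ~p1) | ((p4 -> p3) & (p3 -> p4)))   — eliminate <->
= ((p1 & p5) | p1) & ~(p1 & p5 & p1) & (~(~~p2 | ~p1) | ((~p4 | p3) & (p3 -> p4)))   — eliminate ->
= ((p1 & p5) | p1) & ~(p1 & p5 & p1) & (~(~~p2 | ~p1) | ((~p4 | p3) & (~p3 | p4)))   — eliminate ->
= ((p1 & p5) | p1) & (~p1 | ~p5 | ~p1) & (~(~~p2 | ~p1) | ((~p4 | p3) & (~p3 | p4)))   — De Morgan
= ((p1 & p5) | p1) & (~p1 | ~p5 | ~p1) & ((~~~p2 & ~~p1) | ((~p4 | p3) & (~p3 | p4)))   — De Morgan
= ((p1 & p5) | p1) & (~p1 | ~p5 | ~p1) & ((~p2 & ~~p1) | ((~p4 | p3) & (~p3 | p4)))   — double negation
= ((p1 & p5) | p1) & (~p1 | ~p5 | ~p1) & ((~p2 & p1) | ((~p4 | p3) & (~p3 | p4)))   — double negation
= (p1 | p1) & (p5 | p1) & (~p1 | ~p5 | ~p1) & (~p2 | ~p4 | p3) & (~p2 | ~p3 | p4) & (p1 | ~p4 | p3) & (p1 | ~p3 | p4)   — distribute | over &
= p1 & (~p1 | ~p5) & (~p2 | ~p4 | p3) & (~p2 | ~p3 | p4)   — simplify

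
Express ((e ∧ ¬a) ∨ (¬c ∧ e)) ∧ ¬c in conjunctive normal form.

((e ∧ ¬a) ∨ (¬c ∧ e)) ∧ ¬c
⇔ (e ∨ ¬c) ∧ (e ∨ e) ∧ (¬a ∨ ¬c) ∧ (¬a ∨ e) ∧ ¬c   — distribute ∨ over ∧
⇔ e ∧ ¬c   — simplify

e ∧ ¬c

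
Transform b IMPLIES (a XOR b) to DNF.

b IMPLIES (a XOR b)
⇔ NOT b OR (a XOR b)   [eliminate IMPLIES]
⇔ NOT b OR (a AND NOT b) OR (NOT a AND b)   [expand XOR]
⇔ NOT b OR (NOT a AND b)   [simplify]

NOT b OR (NOT a AND b)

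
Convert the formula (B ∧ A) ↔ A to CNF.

(B ∧ A) ↔ A
⇔ ((B ∧ A) → A) ∧ (A → (B ∧ A))   — eliminate ↔
⇔ (¬(B ∧ A) ∨ A) ∧ (A → (B ∧ A))   — eliminate →
⇔ (¬(B ∧ A) ∨ A) ∧ (¬A ∨ (B ∧ A))   — eliminate →
⇔ (¬B ∨ ¬A ∨ A) ∧ (¬A ∨ (B ∧ A))   — De Morgan
⇔ (¬B ∨ ¬A ∨ A) ∧ (¬A ∨ B) ∧ (¬A ∨ A)   — distribute ∨ over ∧
⇔ ¬A ∨ B   — simplify

¬A ∨ B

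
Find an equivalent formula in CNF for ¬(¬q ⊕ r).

(q ∨ r) ∧ (¬r ∨ ¬q)

¬(¬q ⊕ r)
≡ ¬((¬q ∨ r) ∧ ¬(¬q ∧ r))   (expand ⊕)
≡ ¬(¬q ∨ r) ∨ ¬¬(¬q ∧ r)   (De Morgan)
≡ (¬¬q ∧ ¬r) ∨ ¬¬(¬q ∧ r)   (De Morgan)
≡ (q ∧ ¬r) ∨ ¬¬(¬q ∧ r)   (double negation)
≡ (q ∧ ¬r) ∨ (¬q ∧ r)   (double negation)
≡ (q ∨ ¬q) ∧ (q ∨ r) ∧ (¬r ∨ ¬q) ∧ (¬r ∨ r)   (distribute ∨ over ∧)
≡ (q ∨ r) ∧ (¬r ∨ ¬q)   (simplify)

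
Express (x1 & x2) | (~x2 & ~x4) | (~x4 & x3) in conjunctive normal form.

(x1 & x2) | (~x2 & ~x4) | (~x4 & x3)
= (x1 | ~x2 | ~x4) & (x1 | ~x2 | x3) & (x1 | ~x4 | ~x4) & (x1 | ~x4 | x3) & (x2 | ~x2 | ~x4) & (x2 | ~x2 | x3) & (x2 | ~x4 | ~x4) & (x2 | ~x4 | x3)   [distribute | over &]
= (x1 | ~x2 | x3) & (x1 | ~x4) & (x2 | ~x4)   [simplify]

(x1 | ~x2 | x3) & (x1 | ~x4) & (x2 | ~x4)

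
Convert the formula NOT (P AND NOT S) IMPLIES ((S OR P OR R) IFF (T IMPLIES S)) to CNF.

(P OR NOT R OR NOT T OR S) AND (P OR T OR S OR R)

NOT (P AND NOT S) IMPLIES ((S OR P OR R) IFF (T IMPLIES S))
≡ NOT NOT (P AND NOT S) OR ((S OR P OR R) IFF (T IMPLIES S))   (eliminate IMPLIES)
≡ NOT NOT (P AND NOT S) OR (((S OR P OR R) IMPLIES (T IMPLIES S)) AND ((T IMPLIES S) IMPLIES (S OR P OR R)))   (eliminate IFF)
≡ NOT NOT (P AND NOT S) OR ((NOT (S OR P OR R) OR (T IMPLIES S)) AND ((T IMPLIES S) IMPLIES (S OR P OR R)))   (eliminate IMPLIES)
≡ NOT NOT (P AND NOT S) OR ((NOT (S OR P OR R) OR NOT T OR S) AND ((T IMPLIES S) IMPLIES (S OR P OR R)))   (eliminate IMPLIES)
≡ NOT NOT (P AND NOT S) OR ((NOT (S OR P OR R) OR NOT T OR S) AND (NOT (T IMPLIES S) OR S OR P OR R))   (eliminate IMPLIES)
≡ NOT NOT (P AND NOT S) OR ((NOT (S OR P OR R) OR NOT T OR S) AND (NOT (NOT T OR S) OR S OR P OR R))   (eliminate IMPLIES)
≡ (P AND NOT S) OR ((NOT (S OR P OR R) OR NOT T OR S) AND (NOT (NOT T OR S) OR S OR P OR R))   (double negation)
≡ (P AND NOT S) OR (((NOT S AND NOT P AND NOT R) OR NOT T OR S) AND (NOT (NOT T OR S) OR S OR P OR R))   (De Morgan)
≡ (P AND NOT S) OR (((NOT S AND NOT P AND NOT R) OR NOT T OR S) AND ((NOT NOT T AND NOT S) OR S OR P OR R))   (De Morgan)
≡ (P AND NOT S) OR (((NOT S AND NOT P AND NOT R) OR NOT T OR S) AND ((T AND NOT S) OR S OR P OR R))   (double negation)
≡ (P OR NOT S OR NOT T OR S) AND (P OR NOT P OR NOT T OR S) AND (P OR NOT R OR NOT T OR S) AND (P OR T OR S OR P OR R) AND (P OR NOT S OR S OR P OR R) AND (NOT S OR NOT S OR NOT T OR S) AND (NOT S OR NOT P OR NOT T OR S) AND (NOT S OR NOT R OR NOT T OR S) AND (NOT S OR T OR S OR P OR R) AND (NOT S OR NOT S OR S OR P OR R)   (distribute OR over AND)
≡ (P OR NOT R OR NOT T OR S) AND (P OR T OR S OR R)   (simplify)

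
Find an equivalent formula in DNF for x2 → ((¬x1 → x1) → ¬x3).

x2 → ((¬x1 → x1) → ¬x3)
⇔ ¬x2 ∨ ((¬x1 → x1) → ¬x3)   [eliminate →]
⇔ ¬x2 ∨ ¬(¬x1 → x1) ∨ ¬x3   [eliminate →]
⇔ ¬x2 ∨ ¬(¬¬x1 ∨ x1) ∨ ¬x3   [eliminate →]
⇔ ¬x2 ∨ (¬¬¬x1 ∧ ¬x1) ∨ ¬x3   [De Morgan]
⇔ ¬x2 ∨ (¬x1 ∧ ¬x1) ∨ ¬x3   [double negation]
⇔ ¬x2 ∨ ¬x1 ∨ ¬x3   [simplify]

¬x2 ∨ ¬x1 ∨ ¬x3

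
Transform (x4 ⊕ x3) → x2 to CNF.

(¬x4 ∨ x3 ∨ x2) ∧ (¬x3 ∨ x4 ∨ x2)

(x4 ⊕ x3) → x2
≡ ¬(x4 ⊕ x3) ∨ x2   [eliminate →]
≡ ¬((x4 ∨ x3) ∧ ¬(x4 ∧ x3)) ∨ x2   [expand ⊕]
≡ ¬(x4 ∨ x3) ∨ ¬¬(x4 ∧ x3) ∨ x2   [De Morgan]
≡ (¬x4 ∧ ¬x3) ∨ ¬¬(x4 ∧ x3) ∨ x2   [De Morgan]
≡ (¬x4 ∧ ¬x3) ∨ (x4 ∧ x3) ∨ x2   [double negation]
≡ (¬x4 ∨ x4 ∨ x2) ∧ (¬x4 ∨ x3 ∨ x2) ∧ (¬x3 ∨ x4 ∨ x2) ∧ (¬x3 ∨ x3 ∨ x2)   [distribute ∨ over ∧]
≡ (¬x4 ∨ x3 ∨ x2) ∧ (¬x3 ∨ x4 ∨ x2)   [simplify]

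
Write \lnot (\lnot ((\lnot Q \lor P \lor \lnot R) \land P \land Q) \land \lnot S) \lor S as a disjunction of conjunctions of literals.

\lnot (\lnot ((\lnot Q \lor P \lor \lnot R) \land P \land Q) \land \lnot S) \lor S
⇔ \lnot \lnot ((\lnot Q \lor P \lor \lnot R) \land P \land Q) \lor \lnot \lnot S \lor S   — De Morgan
⇔ ((\lnot Q \lor P \lor \lnot R) \land P \land Q) \lor \lnot \lnot S \lor S   — double negation
⇔ ((\lnot Q \lor P \lor \lnot R) \land P \land Q) \lor S \lor S   — double negation
⇔ (\lnot Q \land P \land Q) \lor (P \land P \land Q) \lor (\lnot R \land P \land Q) \lor S \lor S   — distribute \land over \lor
⇔ (P \land Q) \lor S   — simplify

(P \land Q) \lor S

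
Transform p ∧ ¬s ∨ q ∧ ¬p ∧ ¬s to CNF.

(p ∨ q) ∧ ¬s

p ∧ ¬s ∨ q ∧ ¬p ∧ ¬s
= (p ∨ q) ∧ (p ∨ ¬p) ∧ (p ∨ ¬s) ∧ (¬s ∨ q) ∧ (¬s ∨ ¬p) ∧ (¬s ∨ ¬s)   [distribute ∨ over ∧]
= (p ∨ q) ∧ ¬s   [simplify]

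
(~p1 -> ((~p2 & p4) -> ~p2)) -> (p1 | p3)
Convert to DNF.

p1 | p3

(~p1 -> ((~p2 & p4) -> ~p2)) -> (p1 | p3)
= ~(~p1 -> ((~p2 & p4) -> ~p2)) | p1 | p3   [eliminate ->]
= ~(~~p1 | ((~p2 & p4) -> ~p2)) | p1 | p3   [eliminate ->]
= ~(~~p1 | ~(~p2 & p4) | ~p2) | p1 | p3   [eliminate ->]
= (~~~p1 & ~~(~p2 & p4) & ~~p2) | p1 | p3   [De Morgan]
= (~p1 & ~~(~p2 & p4) & ~~p2) | p1 | p3   [double negation]
= (~p1 & ~p2 & p4 & ~~p2) | p1 | p3   [double negation]
= (~p1 & ~p2 & p4 & p2) | p1 | p3   [double negation]
= p1 | p3   [simplify]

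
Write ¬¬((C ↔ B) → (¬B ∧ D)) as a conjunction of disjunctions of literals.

¬¬((C ↔ B) → (¬B ∧ D))
= ¬¬(¬(C ↔ B) ∨ (¬B ∧ D))   (eliminate →)
= ¬¬(¬((C → B) ∧ (B → C)) ∨ (¬B ∧ D))   (eliminate ↔)
= ¬¬(¬((¬C ∨ B) ∧ (B → C)) ∨ (¬B ∧ D))   (eliminate →)
= ¬¬(¬((¬C ∨ B) ∧ (¬B ∨ C)) ∨ (¬B ∧ D))   (eliminate →)
= ¬((¬C ∨ B) ∧ (¬B ∨ C)) ∨ (¬B ∧ D)   (double negation)
= ¬(¬C ∨ B) ∨ ¬(¬B ∨ C) ∨ (¬B ∧ D)   (De Morgan)
= (¬¬C ∧ ¬B) ∨ ¬(¬B ∨ C) ∨ (¬B ∧ D)   (De Morgan)
= (C ∧ ¬B) ∨ ¬(¬B ∨ C) ∨ (¬B ∧ D)   (double negation)
= (C ∧ ¬B) ∨ (¬¬B ∧ ¬C) ∨ (¬B ∧ D)   (De Morgan)
= (C ∧ ¬B) ∨ (B ∧ ¬C) ∨ (¬B ∧ D)   (double negation)
= (C ∨ B ∨ ¬B) ∧ (C ∨ B ∨ D) ∧ (C ∨ ¬C ∨ ¬B) ∧ (C ∨ ¬C ∨ D) ∧ (¬B ∨ B ∨ ¬B) ∧ (¬B ∨ B ∨ D) ∧ (¬B ∨ ¬C ∨ ¬B) ∧ (¬B ∨ ¬C ∨ D)   (distribute ∨ over ∧)
= (C ∨ B ∨ D) ∧ (¬B ∨ ¬C)   (simplify)

(C ∨ B ∨ D) ∧ (¬B ∨ ¬C)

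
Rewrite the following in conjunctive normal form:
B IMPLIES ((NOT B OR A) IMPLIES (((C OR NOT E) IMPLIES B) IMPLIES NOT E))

B IMPLIES ((NOT B OR A) IMPLIES (((C OR NOT E) IMPLIES B) IMPLIES NOT E))
≡ NOT B OR ((NOT B OR A) IMPLIES (((C OR NOT E) IMPLIES B) IMPLIES NOT E))   (eliminate IMPLIES)
≡ NOT B OR NOT (NOT B OR A) OR (((C OR NOT E) IMPLIES B) IMPLIES NOT E)   (eliminate IMPLIES)
≡ NOT B OR NOT (NOT B OR A) OR NOT ((C OR NOT E) IMPLIES B) OR NOT E   (eliminate IMPLIES)
≡ NOT B OR NOT (NOT B OR A) OR NOT (NOT (C OR NOT E) OR B) OR NOT E   (eliminate IMPLIES)
≡ NOT B OR (NOT NOT B AND NOT A) OR NOT (NOT (C OR NOT E) OR B) OR NOT E   (De Morgan)
≡ NOT B OR (B AND NOT A) OR NOT (NOT (C OR NOT E) OR B) OR NOT E   (double negation)
≡ NOT B OR (B AND NOT A) OR (NOT NOT (C OR NOT E) AND NOT B) OR NOT E   (De Morgan)
≡ NOT B OR (B AND NOT A) OR ((C OR NOT E) AND NOT B) OR NOT E   (double negation)
≡ (NOT B OR B OR C OR NOT E OR NOT E) AND (NOT B OR B OR NOT B OR NOT E) AND (NOT B OR NOT A OR C OR NOT E OR NOT E) AND (NOT B OR NOT A OR NOT B OR NOT E)   (distribute OR over AND)
≡ NOT B OR NOT A OR NOT E   (simplify)

NOT B OR NOT A OR NOT E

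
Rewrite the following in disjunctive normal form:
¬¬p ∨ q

p ∨ q

¬¬p ∨ q
⇔ p ∨ q   [double negation]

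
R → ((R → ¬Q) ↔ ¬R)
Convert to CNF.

¬R ∨ Q

R → ((R → ¬Q) ↔ ¬R)
= ¬R ∨ ((R → ¬Q) ↔ ¬R)   (eliminate →)
= ¬R ∨ (((R → ¬Q) → ¬R) ∧ (¬R → (R → ¬Q)))   (eliminate ↔)
= ¬R ∨ ((¬(R → ¬Q) ∨ ¬R) ∧ (¬R → (R → ¬Q)))   (eliminate →)
= ¬R ∨ ((¬(¬R ∨ ¬Q) ∨ ¬R) ∧ (¬R → (R → ¬Q)))   (eliminate →)
= ¬R ∨ ((¬(¬R ∨ ¬Q) ∨ ¬R) ∧ (¬¬R ∨ (R → ¬Q)))   (eliminate →)
= ¬R ∨ ((¬(¬R ∨ ¬Q) ∨ ¬R) ∧ (¬¬R ∨ ¬R ∨ ¬Q))   (eliminate →)
= ¬R ∨ (((¬¬R ∧ ¬¬Q) ∨ ¬R) ∧ (¬¬R ∨ ¬R ∨ ¬Q))   (De Morgan)
= ¬R ∨ (((R ∧ ¬¬Q) ∨ ¬R) ∧ (¬¬R ∨ ¬R ∨ ¬Q))   (double negation)
= ¬R ∨ (((R ∧ Q) ∨ ¬R) ∧ (¬¬R ∨ ¬R ∨ ¬Q))   (double negation)
= ¬R ∨ (((R ∧ Q) ∨ ¬R) ∧ (R ∨ ¬R ∨ ¬Q))   (double negation)
= (¬R ∨ R ∨ ¬R) ∧ (¬R ∨ Q ∨ ¬R) ∧ (¬R ∨ R ∨ ¬R ∨ ¬Q)   (distribute ∨ over ∧)
= ¬R ∨ Q   (simplify)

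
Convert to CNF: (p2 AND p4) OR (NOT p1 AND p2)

p2 AND (p4 OR NOT p1)

(p2 AND p4) OR (NOT p1 AND p2)
= (p2 OR NOT p1) AND (p2 OR p2) AND (p4 OR NOT p1) AND (p4 OR p2)   — distribute OR over AND
= p2 AND (p4 OR NOT p1)   — simplify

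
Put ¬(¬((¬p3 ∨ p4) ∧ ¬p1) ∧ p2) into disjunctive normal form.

¬(¬((¬p3 ∨ p4) ∧ ¬p1) ∧ p2)
≡ ¬¬((¬p3 ∨ p4) ∧ ¬p1) ∨ ¬p2   (De Morgan)
≡ ((¬p3 ∨ p4) ∧ ¬p1) ∨ ¬p2   (double negation)
≡ (¬p3 ∧ ¬p1) ∨ (p4 ∧ ¬p1) ∨ ¬p2   (distribute ∧ over ∨)

(¬p3 ∧ ¬p1) ∨ (p4 ∧ ¬p1) ∨ ¬p2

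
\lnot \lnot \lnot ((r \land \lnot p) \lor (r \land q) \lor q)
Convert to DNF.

\lnot \lnot \lnot ((r \land \lnot p) \lor (r \land q) \lor q)
⇔ \lnot ((r \land \lnot p) \lor (r \land q) \lor q)
⇔ \lnot (r \land \lnot p) \land \lnot (r \land q) \land \lnot q
⇔ (\lnot r \lor \lnot \lnot p) \land \lnot (r \land q) \land \lnot q
⇔ (\lnot r \lor p) \land \lnot (r \land q) \land \lnot q
⇔ (\lnot r \lor p) \land (\lnot r \lor \lnot q) \land \lnot q
⇔ (\lnot r \land \lnot r \land \lnot q) \lor (\lnot r \land \lnot q \land \lnot q) \lor (p \land \lnot r \land \lnot q) \lor (p \land \lnot q \land \lnot q)
⇔ (\lnot r \land \lnot q) \lor (p \land \lnot q)

(\lnot r \land \lnot q) \lor (p \land \lnot q)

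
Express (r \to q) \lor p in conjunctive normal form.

(r \to q) \lor p
≡ \lnot r \lor q \lor p   [eliminate \to]

\lnot r \lor q \lor p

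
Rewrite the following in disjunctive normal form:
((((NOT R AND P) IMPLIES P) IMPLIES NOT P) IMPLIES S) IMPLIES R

((((NOT R AND P) IMPLIES P) IMPLIES NOT P) IMPLIES S) IMPLIES R
≡ NOT ((((NOT R AND P) IMPLIES P) IMPLIES NOT P) IMPLIES S) OR R   (eliminate IMPLIES)
≡ NOT (NOT (((NOT R AND P) IMPLIES P) IMPLIES NOT P) OR S) OR R   (eliminate IMPLIES)
≡ NOT (NOT (NOT ((NOT R AND P) IMPLIES P) OR NOT P) OR S) OR R   (eliminate IMPLIES)
≡ NOT (NOT (NOT (NOT (NOT R AND P) OR P) OR NOT P) OR S) OR R   (eliminate IMPLIES)
≡ (NOT NOT (NOT (NOT (NOT R AND P) OR P) OR NOT P) AND NOT S) OR R   (De Morgan)
≡ ((NOT (NOT (NOT R AND P) OR P) OR NOT P) AND NOT S) OR R   (double negation)
≡ (((NOT NOT (NOT R AND P) AND NOT P) OR NOT P) AND NOT S) OR R   (De Morgan)
≡ (((NOT R AND P AND NOT P) OR NOT P) AND NOT S) OR R   (double negation)
≡ (NOT R AND P AND NOT P AND NOT S) OR (NOT P AND NOT S) OR R   (distribute AND over OR)
≡ (NOT P AND NOT S) OR R   (simplify)

(NOT P AND NOT S) OR R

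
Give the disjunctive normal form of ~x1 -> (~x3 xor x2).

~x1 -> (~x3 xor x2)
≡ ~~x1 | (~x3 xor x2)
≡ ~~x1 | (~x3 & ~x2) | (~~x3 & x2)
≡ x1 | (~x3 & ~x2) | (~~x3 & x2)
≡ x1 | (~x3 & ~x2) | (x3 & x2)

x1 | (~x3 & ~x2) | (x3 & x2)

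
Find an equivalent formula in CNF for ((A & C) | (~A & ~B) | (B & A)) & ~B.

((A & C) | (~A & ~B) | (B & A)) & ~B
⇔ (A | ~A | B) & (A | ~A | A) & (A | ~B | B) & (A | ~B | A) & (C | ~A | B) & (C | ~A | A) & (C | ~B | B) & (C | ~B | A) & ~B   — distribute | over &
⇔ (C | ~A | B) & ~B   — simplify

(C | ~A | B) & ~B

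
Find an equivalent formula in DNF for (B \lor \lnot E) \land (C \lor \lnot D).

B \land C \lor B \land \lnot D \lor \lnot E \land C \lor \lnot E \land \lnot D

(B \lor \lnot E) \land (C \lor \lnot D)
⇔ B \land C \lor B \land \lnot D \lor \lnot E \land C \lor \lnot E \land \lnot D   — distribute \land over \lor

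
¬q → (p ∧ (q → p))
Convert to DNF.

¬q → (p ∧ (q → p))
= ¬¬q ∨ (p ∧ (q → p))   [eliminate →]
= ¬¬q ∨ (p ∧ (¬q ∨ p))   [eliminate →]
= q ∨ (p ∧ (¬q ∨ p))   [double negation]
= q ∨ (p ∧ ¬q) ∨ (p ∧ p)   [distribute ∧ over ∨]
= q ∨ p   [simplify]

q ∨ p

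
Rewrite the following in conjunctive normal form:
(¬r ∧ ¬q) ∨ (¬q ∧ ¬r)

(¬r ∧ ¬q) ∨ (¬q ∧ ¬r)
= (¬r ∨ ¬q) ∧ (¬r ∨ ¬r) ∧ (¬q ∨ ¬q) ∧ (¬q ∨ ¬r)   — distribute ∨ over ∧
= ¬r ∧ ¬q   — simplify

¬r ∧ ¬q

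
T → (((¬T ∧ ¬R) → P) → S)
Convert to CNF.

T → (((¬T ∧ ¬R) → P) → S)
⇔ ¬T ∨ (((¬T ∧ ¬R) → P) → S)   [eliminate →]
⇔ ¬T ∨ ¬((¬T ∧ ¬R) → P) ∨ S   [eliminate →]
⇔ ¬T ∨ ¬(¬(¬T ∧ ¬R) ∨ P) ∨ S   [eliminate →]
⇔ ¬T ∨ (¬¬(¬T ∧ ¬R) ∧ ¬P) ∨ S   [De Morgan]
⇔ ¬T ∨ (¬T ∧ ¬R ∧ ¬P) ∨ S   [double negation]
⇔ (¬T ∨ ¬T ∨ S) ∧ (¬T ∨ ¬R ∨ S) ∧ (¬T ∨ ¬P ∨ S)   [distribute ∨ over ∧]
⇔ ¬T ∨ S   [simplify]

¬T ∨ S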